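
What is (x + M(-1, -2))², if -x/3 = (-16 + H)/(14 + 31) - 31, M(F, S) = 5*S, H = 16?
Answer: 6889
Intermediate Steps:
x = 93 (x = -3*((-16 + 16)/(14 + 31) - 31) = -3*(0/45 - 31) = -3*(0*(1/45) - 31) = -3*(0 - 31) = -3*(-31) = 93)
(x + M(-1, -2))² = (93 + 5*(-2))² = (93 - 10)² = 83² = 6889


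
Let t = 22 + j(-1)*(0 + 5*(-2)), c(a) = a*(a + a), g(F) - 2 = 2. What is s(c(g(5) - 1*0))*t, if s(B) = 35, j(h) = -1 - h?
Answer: 770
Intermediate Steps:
g(F) = 4 (g(F) = 2 + 2 = 4)
c(a) = 2*a² (c(a) = a*(2*a) = 2*a²)
t = 22 (t = 22 + (-1 - 1*(-1))*(0 + 5*(-2)) = 22 + (-1 + 1)*(0 - 10) = 22 + 0*(-10) = 22 + 0 = 22)
s(c(g(5) - 1*0))*t = 35*22 = 770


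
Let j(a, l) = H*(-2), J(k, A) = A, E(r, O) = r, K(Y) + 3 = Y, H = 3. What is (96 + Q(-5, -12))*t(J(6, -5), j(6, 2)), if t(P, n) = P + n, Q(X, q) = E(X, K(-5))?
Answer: -1001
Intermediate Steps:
K(Y) = -3 + Y
Q(X, q) = X
j(a, l) = -6 (j(a, l) = 3*(-2) = -6)
(96 + Q(-5, -12))*t(J(6, -5), j(6, 2)) = (96 - 5)*(-5 - 6) = 91*(-11) = -1001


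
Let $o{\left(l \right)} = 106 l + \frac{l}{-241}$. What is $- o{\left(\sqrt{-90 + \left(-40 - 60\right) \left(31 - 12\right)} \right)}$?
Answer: $- \frac{25545 i \sqrt{1990}}{241} \approx - 4728.4 i$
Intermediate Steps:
$o{\left(l \right)} = \frac{25545 l}{241}$ ($o{\left(l \right)} = 106 l + l \left(- \frac{1}{241}\right) = 106 l - \frac{l}{241} = \frac{25545 l}{241}$)
$- o{\left(\sqrt{-90 + \left(-40 - 60\right) \left(31 - 12\right)} \right)} = - \frac{25545 \sqrt{-90 + \left(-40 - 60\right) \left(31 - 12\right)}}{241} = - \frac{25545 \sqrt{-90 - 1900}}{241} = - \frac{25545 \sqrt{-1990}}{241} = - \frac{25545 i \sqrt{1990}}{241}$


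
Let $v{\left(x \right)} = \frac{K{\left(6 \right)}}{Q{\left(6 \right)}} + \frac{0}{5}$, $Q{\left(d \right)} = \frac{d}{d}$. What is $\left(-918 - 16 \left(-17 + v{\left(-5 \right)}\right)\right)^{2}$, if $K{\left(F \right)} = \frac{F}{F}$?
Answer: $438244$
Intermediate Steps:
$Q{\left(d \right)} = 1$
$K{\left(F \right)} = 1$
$v{\left(x \right)} = 1$ ($v{\left(x \right)} = 1 \cdot 1^{-1} + \frac{0}{5} = 1 \cdot 1 + 0 \cdot \frac{1}{5} = 1 + 0 = 1$)
$\left(-918 - 16 \left(-17 + v{\left(-5 \right)}\right)\right)^{2} = \left(-918 - 16 \left(-17 + 1\right)\right)^{2} = \left(-918 - -256\right)^{2} = \left(-918 + 256\right)^{2} = \left(-662\right)^{2} = 438244$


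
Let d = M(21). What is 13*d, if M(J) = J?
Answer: 273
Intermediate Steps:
d = 21
13*d = 13*21 = 273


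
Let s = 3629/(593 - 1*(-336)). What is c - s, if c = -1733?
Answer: -1613586/929 ≈ -1736.9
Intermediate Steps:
s = 3629/929 (s = 3629/(593 + 336) = 3629/929 ≈ 3.9063)
c - s = -1733 - 1*3629/929 = -1733 - 3629/929 = -1613586/929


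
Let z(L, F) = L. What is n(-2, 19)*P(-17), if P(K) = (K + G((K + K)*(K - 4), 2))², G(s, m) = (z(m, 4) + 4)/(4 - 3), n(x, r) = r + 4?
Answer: 2783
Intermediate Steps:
n(x, r) = 4 + r
G(s, m) = 4 + m (G(s, m) = (m + 4)/(4 - 3) = (4 + m)/1 = (4 + m)*1 = 4 + m)
P(K) = (6 + K)² (P(K) = (K + (4 + 2))² = (K + 6)² = (6 + K)²)
n(-2, 19)*P(-17) = (4 + 19)*(6 - 17)² = 23*(-11)² = 23*121 = 2783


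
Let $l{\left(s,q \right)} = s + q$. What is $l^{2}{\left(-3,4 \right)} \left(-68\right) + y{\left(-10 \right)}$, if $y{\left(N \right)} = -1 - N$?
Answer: $-59$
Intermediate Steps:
$l{\left(s,q \right)} = q + s$
$l^{2}{\left(-3,4 \right)} \left(-68\right) + y{\left(-10 \right)} = \left(4 - 3\right)^{2} \left(-68\right) - -9 = 1^{2} \left(-68\right) + \left(-1 + 10\right) = 1 \left(-68\right) + 9 = -68 + 9 = -59$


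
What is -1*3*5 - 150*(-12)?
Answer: 1785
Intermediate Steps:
-1*3*5 - 150*(-12) = -3*5 + 1800 = -15 + 1800 = 1785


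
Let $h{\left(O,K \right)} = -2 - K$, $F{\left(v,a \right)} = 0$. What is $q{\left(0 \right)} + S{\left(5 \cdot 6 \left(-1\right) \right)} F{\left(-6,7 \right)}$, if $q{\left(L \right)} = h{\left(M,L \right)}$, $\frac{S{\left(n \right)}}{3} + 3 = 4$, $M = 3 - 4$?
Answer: $-2$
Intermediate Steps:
$M = -1$ ($M = 3 - 4 = -1$)
$S{\left(n \right)} = 3$ ($S{\left(n \right)} = -9 + 3 \cdot 4 = -9 + 12 = 3$)
$q{\left(L \right)} = -2 - L$
$q{\left(0 \right)} + S{\left(5 \cdot 6 \left(-1\right) \right)} F{\left(-6,7 \right)} = \left(-2 - 0\right) + 3 \cdot 0 = \left(-2 + 0\right) + 0 = -2 + 0 = -2$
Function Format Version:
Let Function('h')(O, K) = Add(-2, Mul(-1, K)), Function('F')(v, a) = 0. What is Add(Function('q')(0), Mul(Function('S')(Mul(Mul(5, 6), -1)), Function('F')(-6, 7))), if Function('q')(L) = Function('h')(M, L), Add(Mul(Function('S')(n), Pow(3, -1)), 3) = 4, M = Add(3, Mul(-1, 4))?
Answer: -2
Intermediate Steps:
M = -1 (M = Add(3, -4) = -1)
Function('S')(n) = 3 (Function('S')(n) = Add(-9, Mul(3, 4)) = Add(-9, 12) = 3)
Function('q')(L) = Add(-2, Mul(-1, L))
Add(Function('q')(0), Mul(Function('S')(Mul(Mul(5, 6), -1)), Function('F')(-6, 7))) = Add(Add(-2, Mul(-1, 0)), Mul(3, 0)) = Add(Add(-2, 0), 0) = Add(-2, 0) = -2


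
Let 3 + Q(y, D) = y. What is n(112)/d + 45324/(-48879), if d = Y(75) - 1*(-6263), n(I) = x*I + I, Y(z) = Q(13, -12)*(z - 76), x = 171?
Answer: 73132676/33960043 ≈ 2.1535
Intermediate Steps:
Q(y, D) = -3 + y
Y(z) = -760 + 10*z (Y(z) = (-3 + 13)*(z - 76) = 10*(-76 + z) = -760 + 10*z)
n(I) = 172*I (n(I) = 171*I + I = 172*I)
d = 6253 (d = (-760 + 10*75) - 1*(-6263) = (-760 + 750) + 6263 = -10 + 6263 = 6253)
n(112)/d + 45324/(-48879) = (172*112)/6253 + 45324/(-48879) = 19264*(1/6253) + 45324*(-1/48879) = 19264/6253 - 5036/5431 = 73132676/33960043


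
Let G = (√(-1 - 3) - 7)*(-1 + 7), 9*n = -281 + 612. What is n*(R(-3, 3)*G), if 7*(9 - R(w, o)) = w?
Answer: -14564 + 29128*I/7 ≈ -14564.0 + 4161.1*I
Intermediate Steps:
n = 331/9 (n = (-281 + 612)/9 = (⅑)*331 = 331/9 ≈ 36.778)
R(w, o) = 9 - w/7
G = -42 + 12*I (G = (√(-4) - 7)*6 = (2*I - 7)*6 = (-7 + 2*I)*6 = -42 + 12*I ≈ -42.0 + 12.0*I)
n*(R(-3, 3)*G) = 331*((9 - ⅐*(-3))*(-42 + 12*I))/9 = 331*((9 + 3/7)*(-42 + 12*I))/9 = 331*(66*(-42 + 12*I)/7)/9 = 331*(-396 + 792*I/7)/9 = -14564 + 29128*I/7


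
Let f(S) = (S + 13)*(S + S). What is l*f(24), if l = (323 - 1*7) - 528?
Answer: -376512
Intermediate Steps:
f(S) = 2*S*(13 + S) (f(S) = (13 + S)*(2*S) = 2*S*(13 + S))
l = -212 (l = (323 - 7) - 528 = 316 - 528 = -212)
l*f(24) = -424*24*(13 + 24) = -424*24*37 = -212*1776 = -376512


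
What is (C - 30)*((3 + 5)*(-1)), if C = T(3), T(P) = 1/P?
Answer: 712/3 ≈ 237.33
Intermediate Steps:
C = 1/3 ≈ 0.33333
(C - 30)*((3 + 5)*(-1)) = (1/3 - 30)*((3 + 5)*(-1)) = -712*(-1)/3 = -89/3*(-8) = 712/3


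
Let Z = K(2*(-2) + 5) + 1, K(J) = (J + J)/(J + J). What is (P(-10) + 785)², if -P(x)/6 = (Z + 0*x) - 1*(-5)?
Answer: 552049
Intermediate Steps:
K(J) = 1 (K(J) = (2*J)/((2*J)) = (2*J)*(1/(2*J)) = 1)
Z = 2 (Z = 1 + 1 = 2)
P(x) = -42 (P(x) = -6*((2 + 0*x) - 1*(-5)) = -6*((2 + 0) + 5) = -6*(2 + 5) = -6*7 = -42)
(P(-10) + 785)² = (-42 + 785)² = 743² = 552049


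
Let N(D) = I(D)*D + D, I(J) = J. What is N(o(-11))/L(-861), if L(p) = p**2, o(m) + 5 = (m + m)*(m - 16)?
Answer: 347510/741321 ≈ 0.46877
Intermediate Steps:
o(m) = -5 + 2*m*(-16 + m) (o(m) = -5 + (m + m)*(m - 16) = -5 + (2*m)*(-16 + m) = -5 + 2*m*(-16 + m))
N(D) = D + D**2 (N(D) = D*D + D = D**2 + D = D + D**2)
N(o(-11))/L(-861) = ((-5 - 32*(-11) + 2*(-11)**2)*(1 + (-5 - 32*(-11) + 2*(-11)**2)))/((-861)**2) = ((-5 + 352 + 2*121)*(1 + (-5 + 352 + 2*121)))/741321 = ((-5 + 352 + 242)*(1 + (-5 + 352 + 242)))*(1/741321) = (589*(1 + 589))*(1/741321) = (589*590)*(1/741321) = 347510*(1/741321) = 347510/741321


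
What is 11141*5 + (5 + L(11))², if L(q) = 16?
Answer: 56146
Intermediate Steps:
11141*5 + (5 + L(11))² = 11141*5 + (5 + 16)² = 55705 + 21² = 55705 + 441 = 56146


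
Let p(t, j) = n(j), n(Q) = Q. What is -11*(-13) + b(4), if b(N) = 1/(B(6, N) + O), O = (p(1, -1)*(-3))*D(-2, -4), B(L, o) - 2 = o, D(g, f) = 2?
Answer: 1717/12 ≈ 143.08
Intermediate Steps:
p(t, j) = j
B(L, o) = 2 + o
O = 6 (O = -1*(-3)*2 = 3*2 = 6)
b(N) = 1/(8 + N) (b(N) = 1/((2 + N) + 6) = 1/(8 + N))
-11*(-13) + b(4) = -11*(-13) + 1/(8 + 4) = 143 + 1/12 = 1717/12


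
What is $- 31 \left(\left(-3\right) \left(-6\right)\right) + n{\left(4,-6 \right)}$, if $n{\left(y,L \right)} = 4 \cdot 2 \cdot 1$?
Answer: $-550$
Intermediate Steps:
$n{\left(y,L \right)} = 8$ ($n{\left(y,L \right)} = 8 \cdot 1 = 8$)
$- 31 \left(\left(-3\right) \left(-6\right)\right) + n{\left(4,-6 \right)} = - 31 \left(\left(-3\right) \left(-6\right)\right) + 8 = \left(-31\right) 18 + 8 = -558 + 8 = -550$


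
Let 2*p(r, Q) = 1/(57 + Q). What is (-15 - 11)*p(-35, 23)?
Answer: -13/80 ≈ -0.16250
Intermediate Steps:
p(r, Q) = 1/(2*(57 + Q))
(-15 - 11)*p(-35, 23) = (-15 - 11)*(1/(2*(57 + 23))) = -13/80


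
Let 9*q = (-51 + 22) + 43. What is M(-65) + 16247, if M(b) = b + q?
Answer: 145652/9 ≈ 16184.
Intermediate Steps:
q = 14/9 (q = ((-51 + 22) + 43)/9 = (-29 + 43)/9 = (1/9)*14 = 14/9 ≈ 1.5556)
M(b) = 14/9 + b (M(b) = b + 14/9 = 14/9 + b)
M(-65) + 16247 = (14/9 - 65) + 16247 = -571/9 + 16247 = 145652/9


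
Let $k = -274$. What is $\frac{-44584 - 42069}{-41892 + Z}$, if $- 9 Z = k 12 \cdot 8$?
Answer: $\frac{259959}{116908} \approx 2.2236$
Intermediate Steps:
$Z = \frac{8768}{3}$ ($Z = - \frac{\left(-274\right) 12 \cdot 8}{9} = - \frac{\left(-274\right) 96}{9} = \left(- \frac{1}{9}\right) \left(-26304\right) = \frac{8768}{3} \approx 2922.7$)
$\frac{-44584 - 42069}{-41892 + Z} = \frac{-44584 - 42069}{-41892 + \frac{8768}{3}} = - \frac{86653}{- \frac{116908}{3}} = \left(-86653\right) \left(- \frac{3}{116908}\right) = \frac{259959}{116908}$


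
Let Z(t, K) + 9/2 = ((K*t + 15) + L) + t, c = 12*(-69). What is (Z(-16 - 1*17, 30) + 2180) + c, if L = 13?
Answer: 705/2 ≈ 352.50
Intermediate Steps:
c = -828
Z(t, K) = 47/2 + t + K*t (Z(t, K) = -9/2 + (((K*t + 15) + 13) + t) = -9/2 + (((15 + K*t) + 13) + t) = -9/2 + ((28 + K*t) + t) = -9/2 + (28 + t + K*t) = 47/2 + t + K*t)
(Z(-16 - 1*17, 30) + 2180) + c = ((47/2 + (-16 - 1*17) + 30*(-16 - 1*17)) + 2180) - 828 = ((47/2 + (-16 - 17) + 30*(-16 - 17)) + 2180) - 828 = ((47/2 - 33 + 30*(-33)) + 2180) - 828 = ((47/2 - 33 - 990) + 2180) - 828 = (-1999/2 + 2180) - 828 = 2361/2 - 828 = 705/2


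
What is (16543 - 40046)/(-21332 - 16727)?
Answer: 23503/38059 ≈ 0.61754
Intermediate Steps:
(16543 - 40046)/(-21332 - 16727) = -23503/(-38059) = -23503*(-1/38059) = 23503/38059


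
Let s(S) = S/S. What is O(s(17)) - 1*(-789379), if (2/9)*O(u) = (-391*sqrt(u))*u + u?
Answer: 787624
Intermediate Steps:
s(S) = 1
O(u) = -3519*u**(3/2)/2 + 9*u/2 (O(u) = 9*((-391*sqrt(u))*u + u)/2 = 9*(-391*u**(3/2) + u)/2 = 9*(u - 391*u**(3/2))/2 = -3519*u**(3/2)/2 + 9*u/2)
O(s(17)) - 1*(-789379) = (-3519*1**(3/2)/2 + (9/2)*1) - 1*(-789379) = (-3519/2*1 + 9/2) + 789379 = (-3519/2 + 9/2) + 789379 = -1755 + 789379 = 787624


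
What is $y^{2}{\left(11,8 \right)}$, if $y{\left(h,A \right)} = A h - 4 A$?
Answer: $3136$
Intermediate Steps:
$y{\left(h,A \right)} = - 4 A + A h$
$y^{2}{\left(11,8 \right)} = \left(8 \left(-4 + 11\right)\right)^{2} = \left(8 \cdot 7\right)^{2} = 56^{2} = 3136$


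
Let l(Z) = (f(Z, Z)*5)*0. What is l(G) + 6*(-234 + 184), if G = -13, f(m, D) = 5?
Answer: -300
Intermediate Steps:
l(Z) = 0 (l(Z) = (5*5)*0 = 25*0 = 0)
l(G) + 6*(-234 + 184) = 0 + 6*(-234 + 184) = 0 + 6*(-50) = 0 - 300 = -300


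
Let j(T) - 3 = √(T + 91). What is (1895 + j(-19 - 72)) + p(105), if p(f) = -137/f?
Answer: 199153/105 ≈ 1896.7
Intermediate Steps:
j(T) = 3 + √(91 + T) (j(T) = 3 + √(T + 91) = 3 + √(91 + T))
(1895 + j(-19 - 72)) + p(105) = (1895 + (3 + √(91 + (-19 - 72)))) - 137/105 = (1895 + (3 + √(91 - 91))) - 137*1/105 = (1895 + (3 + √0)) - 137/105 = (1895 + (3 + 0)) - 137/105 = (1895 + 3) - 137/105 = 1898 - 137/105 = 199153/105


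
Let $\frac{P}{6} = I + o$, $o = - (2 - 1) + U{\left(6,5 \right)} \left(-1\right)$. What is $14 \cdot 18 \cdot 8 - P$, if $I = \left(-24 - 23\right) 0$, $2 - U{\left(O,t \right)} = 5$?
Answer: $2004$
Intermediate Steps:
$U{\left(O,t \right)} = -3$ ($U{\left(O,t \right)} = 2 - 5 = -3$)
$I = 0$ ($I = \left(-47\right) 0 = 0$)
$o = 2$ ($o = - (2 - 1) - -3 = \left(-1\right) 1 + 3 = -1 + 3 = 2$)
$P = 12$ ($P = 6 \left(0 + 2\right) = 6 \cdot 2 = 12$)
$14 \cdot 18 \cdot 8 - P = 14 \cdot 18 \cdot 8 - 12 = 252 \cdot 8 - 12 = 2016 - 12 = 2004$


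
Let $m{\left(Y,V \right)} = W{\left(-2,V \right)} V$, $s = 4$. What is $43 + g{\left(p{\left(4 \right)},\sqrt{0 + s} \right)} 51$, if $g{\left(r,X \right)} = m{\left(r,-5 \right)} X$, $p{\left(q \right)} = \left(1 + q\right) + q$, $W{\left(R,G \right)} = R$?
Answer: $1063$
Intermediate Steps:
$m{\left(Y,V \right)} = - 2 V$
$p{\left(q \right)} = 1 + 2 q$
$g{\left(r,X \right)} = 10 X$ ($g{\left(r,X \right)} = \left(-2\right) \left(-5\right) X = 10 X$)
$43 + g{\left(p{\left(4 \right)},\sqrt{0 + s} \right)} 51 = 43 + 10 \sqrt{0 + 4} \cdot 51 = 43 + 10 \sqrt{4} \cdot 51 = 43 + 10 \cdot 2 \cdot 51 = 43 + 20 \cdot 51 = 43 + 1020 = 1063$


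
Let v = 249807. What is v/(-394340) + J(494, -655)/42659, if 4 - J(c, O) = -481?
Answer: -10465261913/16822150060 ≈ -0.62211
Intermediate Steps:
J(c, O) = 485 (J(c, O) = 4 - 1*(-481) = 4 + 481 = 485)
v/(-394340) + J(494, -655)/42659 = 249807/(-394340) + 485/42659 = 249807*(-1/394340) + 485*(1/42659) = -249807/394340 + 485/42659 = -10465261913/16822150060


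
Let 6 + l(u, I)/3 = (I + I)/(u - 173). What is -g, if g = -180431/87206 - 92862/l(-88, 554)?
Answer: -50289591305/16656346 ≈ -3019.2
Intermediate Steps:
l(u, I) = -18 + 6*I/(-173 + u) (l(u, I) = -18 + 3*((I + I)/(u - 173)) = -18 + 3*((2*I)/(-173 + u)) = -18 + 3*(2*I/(-173 + u)) = -18 + 6*I/(-173 + u))
g = 50289591305/16656346 (g = -180431/87206 - 92862*(-173 - 88)/(6*(519 + 554 - 3*(-88))) = -180431*1/87206 - 92862*(-87/(2*(519 + 554 + 264))) = -180431/87206 - 92862/(6*(-1/261)*1337) = -180431/87206 - 92862/(-2674/87) = -180431/87206 - 92862*(-87/2674) = -180431/87206 + 577071/191 = 50289591305/16656346 ≈ 3019.2)
-g = -1*50289591305/16656346 = -50289591305/16656346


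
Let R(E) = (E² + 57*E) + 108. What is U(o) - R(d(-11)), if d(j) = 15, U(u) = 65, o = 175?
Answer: -1123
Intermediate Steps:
R(E) = 108 + E² + 57*E
U(o) - R(d(-11)) = 65 - (108 + 15² + 57*15) = 65 - (108 + 225 + 855) = 65 - 1*1188 = 65 - 1188 = -1123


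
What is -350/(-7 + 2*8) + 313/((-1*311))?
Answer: -111667/2799 ≈ -39.895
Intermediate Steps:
-350/(-7 + 2*8) + 313/((-1*311)) = -350/(-7 + 16) + 313/(-311) = -350/9 + 313*(-1/311) = -350*1/9 - 313/311 = -350/9 - 313/311 = -111667/2799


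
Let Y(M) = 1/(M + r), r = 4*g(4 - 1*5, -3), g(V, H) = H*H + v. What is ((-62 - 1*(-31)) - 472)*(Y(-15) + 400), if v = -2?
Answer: -2616103/13 ≈ -2.0124e+5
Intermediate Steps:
g(V, H) = -2 + H² (g(V, H) = H*H - 2 = H² - 2 = -2 + H²)
r = 28 (r = 4*(-2 + (-3)²) = 4*(-2 + 9) = 4*7 = 28)
Y(M) = 1/(28 + M) (Y(M) = 1/(M + 28) = 1/(28 + M))
((-62 - 1*(-31)) - 472)*(Y(-15) + 400) = ((-62 - 1*(-31)) - 472)*(1/(28 - 15) + 400) = ((-62 + 31) - 472)*(1/13 + 400) = (-31 - 472)*(1/13 + 400) = -503*5201/13 = -2616103/13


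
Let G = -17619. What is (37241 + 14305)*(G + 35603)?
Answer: 927003264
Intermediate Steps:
(37241 + 14305)*(G + 35603) = (37241 + 14305)*(-17619 + 35603) = 51546*17984 = 927003264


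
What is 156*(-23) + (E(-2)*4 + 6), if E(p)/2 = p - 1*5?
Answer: -3638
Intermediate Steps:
E(p) = -10 + 2*p (E(p) = 2*(p - 1*5) = 2*(p - 5) = 2*(-5 + p) = -10 + 2*p)
156*(-23) + (E(-2)*4 + 6) = 156*(-23) + ((-10 + 2*(-2))*4 + 6) = -3588 + ((-10 - 4)*4 + 6) = -3588 + (-14*4 + 6) = -3588 + (-56 + 6) = -3588 - 50 = -3638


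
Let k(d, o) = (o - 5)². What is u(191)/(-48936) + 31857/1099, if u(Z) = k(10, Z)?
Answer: 18106347/640246 ≈ 28.280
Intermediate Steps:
k(d, o) = (-5 + o)²
u(Z) = (-5 + Z)²
u(191)/(-48936) + 31857/1099 = (-5 + 191)²/(-48936) + 31857/1099 = 186²*(-1/48936) + 31857*(1/1099) = 34596*(-1/48936) + 4551/157 = -2883/4078 + 4551/157 = 18106347/640246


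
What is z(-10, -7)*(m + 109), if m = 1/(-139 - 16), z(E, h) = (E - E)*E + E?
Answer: -33788/31 ≈ -1089.9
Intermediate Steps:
z(E, h) = E (z(E, h) = 0*E + E = 0 + E = E)
m = -1/155 (m = 1/(-155) = -1/155 ≈ -0.0064516)
z(-10, -7)*(m + 109) = -10*(-1/155 + 109) = -10*16894/155 = -33788/31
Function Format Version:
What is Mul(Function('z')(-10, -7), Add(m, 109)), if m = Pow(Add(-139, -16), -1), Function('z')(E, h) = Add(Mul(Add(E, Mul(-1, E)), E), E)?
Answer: Rational(-33788, 31) ≈ -1089.9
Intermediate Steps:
Function('z')(E, h) = E (Function('z')(E, h) = Add(Mul(0, E), E) = Add(0, E) = E)
m = Rational(-1, 155) (m = Pow(-155, -1) = Rational(-1, 155) ≈ -0.0064516)
Mul(Function('z')(-10, -7), Add(m, 109)) = Mul(-10, Add(Rational(-1, 155), 109)) = Mul(-10, Rational(16894, 155)) = Rational(-33788, 31)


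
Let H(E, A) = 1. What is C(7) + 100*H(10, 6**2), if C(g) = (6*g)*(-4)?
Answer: -68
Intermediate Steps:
C(g) = -24*g
C(7) + 100*H(10, 6**2) = -24*7 + 100*1 = -168 + 100 = -68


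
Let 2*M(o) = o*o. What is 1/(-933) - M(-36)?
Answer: -604585/933 ≈ -648.00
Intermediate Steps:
M(o) = o**2/2 (M(o) = (o*o)/2 = o**2/2)
1/(-933) - M(-36) = 1/(-933) - (-36)**2/2 = -1/933 - 1296/2 = -1/933 - 1*648 = -1/933 - 648 = -604585/933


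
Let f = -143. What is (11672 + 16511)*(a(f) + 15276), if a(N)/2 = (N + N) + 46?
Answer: 416995668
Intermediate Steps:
a(N) = 92 + 4*N (a(N) = 2*((N + N) + 46) = 2*(2*N + 46) = 2*(46 + 2*N) = 92 + 4*N)
(11672 + 16511)*(a(f) + 15276) = (11672 + 16511)*((92 + 4*(-143)) + 15276) = 28183*((92 - 572) + 15276) = 28183*(-480 + 15276) = 28183*14796 = 416995668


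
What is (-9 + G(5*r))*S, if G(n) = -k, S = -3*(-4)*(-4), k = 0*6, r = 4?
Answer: 432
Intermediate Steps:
k = 0
S = -48 (S = 12*(-4) = -48)
G(n) = 0 (G(n) = -1*0 = 0)
(-9 + G(5*r))*S = (-9 + 0)*(-48) = -9*(-48) = 432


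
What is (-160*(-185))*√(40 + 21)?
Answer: 29600*√61 ≈ 2.3118e+5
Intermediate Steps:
(-160*(-185))*√(40 + 21) = 29600*√61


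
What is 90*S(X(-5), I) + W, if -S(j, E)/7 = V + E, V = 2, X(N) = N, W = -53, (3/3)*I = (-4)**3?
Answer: 39007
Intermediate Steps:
I = -64 (I = (-4)**3 = -64)
S(j, E) = -14 - 7*E (S(j, E) = -7*(2 + E) = -14 - 7*E)
90*S(X(-5), I) + W = 90*(-14 - 7*(-64)) - 53 = 90*(-14 + 448) - 53 = 90*434 - 53 = 39060 - 53 = 39007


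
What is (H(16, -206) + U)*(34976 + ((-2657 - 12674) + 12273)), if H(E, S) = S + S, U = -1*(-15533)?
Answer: 482632078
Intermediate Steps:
U = 15533
H(E, S) = 2*S
(H(16, -206) + U)*(34976 + ((-2657 - 12674) + 12273)) = (2*(-206) + 15533)*(34976 + ((-2657 - 12674) + 12273)) = (-412 + 15533)*(34976 + (-15331 + 12273)) = 15121*(34976 - 3058) = 15121*31918 = 482632078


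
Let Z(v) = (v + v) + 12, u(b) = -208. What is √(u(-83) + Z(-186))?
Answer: 2*I*√142 ≈ 23.833*I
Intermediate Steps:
Z(v) = 12 + 2*v (Z(v) = 2*v + 12 = 12 + 2*v)
√(u(-83) + Z(-186)) = √(-208 + (12 + 2*(-186))) = √(-208 + (12 - 372)) = √(-208 - 360) = √(-568) = 2*I*√142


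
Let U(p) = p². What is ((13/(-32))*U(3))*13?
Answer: -1521/32 ≈ -47.531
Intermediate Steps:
((13/(-32))*U(3))*13 = ((13/(-32))*3²)*13 = ((13*(-1/32))*9)*13 = -13/32*9*13 = -117/32*13 = -1521/32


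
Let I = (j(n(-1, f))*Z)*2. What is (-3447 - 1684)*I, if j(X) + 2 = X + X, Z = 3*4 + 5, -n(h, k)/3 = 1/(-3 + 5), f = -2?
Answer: 872270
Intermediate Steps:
n(h, k) = -3/2 (n(h, k) = -3/(-3 + 5) = -3/2)
Z = 17 (Z = 12 + 5 = 17)
j(X) = -2 + 2*X (j(X) = -2 + (X + X) = -2 + 2*X)
I = -170 (I = ((-2 + 2*(-3/2))*17)*2 = ((-2 - 3)*17)*2 = -5*17*2 = -85*2 = -170)
(-3447 - 1684)*I = (-3447 - 1684)*(-170) = -5131*(-170) = 872270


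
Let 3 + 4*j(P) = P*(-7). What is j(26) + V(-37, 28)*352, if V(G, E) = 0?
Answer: -185/4 ≈ -46.250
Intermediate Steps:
j(P) = -¾ - 7*P/4 (j(P) = -¾ + (P*(-7))/4 = -¾ + (-7*P)/4 = -¾ - 7*P/4)
j(26) + V(-37, 28)*352 = (-¾ - 7/4*26) + 0*352 = (-¾ - 91/2) + 0 = -185/4 + 0 = -185/4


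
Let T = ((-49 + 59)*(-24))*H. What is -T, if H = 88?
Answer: 21120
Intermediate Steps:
T = -21120 (T = ((-49 + 59)*(-24))*88 = (10*(-24))*88 = -240*88 = -21120)
-T = -1*(-21120) = 21120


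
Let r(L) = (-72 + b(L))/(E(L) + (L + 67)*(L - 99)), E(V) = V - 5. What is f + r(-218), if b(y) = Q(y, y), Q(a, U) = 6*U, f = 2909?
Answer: 34648754/11911 ≈ 2909.0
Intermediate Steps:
b(y) = 6*y
E(V) = -5 + V
r(L) = (-72 + 6*L)/(-5 + L + (-99 + L)*(67 + L)) (r(L) = (-72 + 6*L)/((-5 + L) + (L + 67)*(L - 99)) = (-72 + 6*L)/((-5 + L) + (67 + L)*(-99 + L)) = (-72 + 6*L)/((-5 + L) + (-99 + L)*(67 + L)) = (-72 + 6*L)/(-5 + L + (-99 + L)*(67 + L)))
f + r(-218) = 2909 + 6*(-12 - 218)/(-6638 + (-218)² - 31*(-218)) = 2909 + 6*(-230)/(-6638 + 47524 + 6758) = 2909 + 6*(-230)/47644 = 2909 + 6*(1/47644)*(-230) = 2909 - 345/11911 = 34648754/11911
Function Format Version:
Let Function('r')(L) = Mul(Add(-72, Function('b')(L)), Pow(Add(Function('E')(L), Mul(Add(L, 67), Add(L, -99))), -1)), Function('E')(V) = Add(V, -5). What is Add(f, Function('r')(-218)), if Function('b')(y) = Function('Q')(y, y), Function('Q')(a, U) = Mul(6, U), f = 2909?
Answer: Rational(34648754, 11911) ≈ 2909.0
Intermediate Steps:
Function('b')(y) = Mul(6, y)
Function('E')(V) = Add(-5, V)
Function('r')(L) = Mul(Pow(Add(-5, L, Mul(Add(-99, L), Add(67, L))), -1), Add(-72, Mul(6, L))) (Function('r')(L) = Mul(Add(-72, Mul(6, L)), Pow(Add(Add(-5, L), Mul(Add(L, 67), Add(L, -99))), -1)) = Mul(Add(-72, Mul(6, L)), Pow(Add(Add(-5, L), Mul(Add(67, L), Add(-99, L))), -1)) = Mul(Add(-72, Mul(6, L)), Pow(Add(Add(-5, L), Mul(Add(-99, L), Add(67, L))), -1)) = Mul(Add(-72, Mul(6, L)), Pow(Add(-5, L, Mul(Add(-99, L), Add(67, L))), -1)) = Mul(Pow(Add(-5, L, Mul(Add(-99, L), Add(67, L))), -1), Add(-72, Mul(6, L))))
Add(f, Function('r')(-218)) = Add(2909, Mul(6, Pow(Add(-6638, Pow(-218, 2), Mul(-31, -218)), -1), Add(-12, -218))) = Add(2909, Mul(6, Pow(Add(-6638, 47524, 6758), -1), -230)) = Add(2909, Mul(6, Pow(47644, -1), -230)) = Add(2909, Mul(6, Rational(1, 47644), -230)) = Add(2909, Rational(-345, 11911)) = Rational(34648754, 11911)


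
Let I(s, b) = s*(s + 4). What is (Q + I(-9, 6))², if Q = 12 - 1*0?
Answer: 3249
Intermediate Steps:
I(s, b) = s*(4 + s)
Q = 12 (Q = 12 + 0 = 12)
(Q + I(-9, 6))² = (12 - 9*(4 - 9))² = (12 - 9*(-5))² = (12 + 45)² = 57² = 3249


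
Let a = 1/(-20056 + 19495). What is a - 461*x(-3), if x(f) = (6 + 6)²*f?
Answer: 111724271/561 ≈ 1.9915e+5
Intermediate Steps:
x(f) = 144*f (x(f) = 12²*f = 144*f)
a = -1/561 (a = 1/(-561) = -1/561 ≈ -0.0017825)
a - 461*x(-3) = -1/561 - 66384*(-3) = -1/561 - 461*(-432) = -1/561 + 199152 = 111724271/561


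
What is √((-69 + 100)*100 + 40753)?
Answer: √43853 ≈ 209.41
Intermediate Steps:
√((-69 + 100)*100 + 40753) = √(31*100 + 40753) = √(3100 + 40753) = √43853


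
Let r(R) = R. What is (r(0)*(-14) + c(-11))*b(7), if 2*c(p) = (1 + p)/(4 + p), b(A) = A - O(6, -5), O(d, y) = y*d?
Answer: 185/7 ≈ 26.429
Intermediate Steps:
O(d, y) = d*y
b(A) = 30 + A (b(A) = A - 6*(-5) = A - 1*(-30) = A + 30 = 30 + A)
c(p) = (1 + p)/(2*(4 + p)) (c(p) = ((1 + p)/(4 + p))/2 = (1 + p)/(2*(4 + p)))
(r(0)*(-14) + c(-11))*b(7) = (0*(-14) + (1 - 11)/(2*(4 - 11)))*(30 + 7) = (0 + (½)*(-10)/(-7))*37 = (0 + (½)*(-⅐)*(-10))*37 = (0 + 5/7)*37 = (5/7)*37 = 185/7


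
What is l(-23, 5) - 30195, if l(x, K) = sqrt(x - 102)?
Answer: -30195 + 5*I*sqrt(5) ≈ -30195.0 + 11.18*I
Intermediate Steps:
l(x, K) = sqrt(-102 + x)
l(-23, 5) - 30195 = sqrt(-102 - 23) - 30195 = sqrt(-125) - 30195 = 5*I*sqrt(5) - 30195 = -30195 + 5*I*sqrt(5)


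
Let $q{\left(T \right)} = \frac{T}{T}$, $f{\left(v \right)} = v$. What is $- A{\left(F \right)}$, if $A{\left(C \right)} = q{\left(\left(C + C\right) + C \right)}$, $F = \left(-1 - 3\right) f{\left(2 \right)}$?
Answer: $-1$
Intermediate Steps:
$q{\left(T \right)} = 1$
$F = -8$ ($F = \left(-1 - 3\right) 2 = \left(-4\right) 2 = -8$)
$A{\left(C \right)} = 1$
$- A{\left(F \right)} = \left(-1\right) 1 = -1$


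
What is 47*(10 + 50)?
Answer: 2820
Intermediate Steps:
47*(10 + 50) = 47*60 = 2820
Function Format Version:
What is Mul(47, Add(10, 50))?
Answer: 2820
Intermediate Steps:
Mul(47, Add(10, 50)) = Mul(47, 60) = 2820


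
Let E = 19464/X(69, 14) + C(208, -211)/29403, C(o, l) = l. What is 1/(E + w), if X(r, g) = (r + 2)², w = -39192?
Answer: -148220523/5808487501075 ≈ -2.5518e-5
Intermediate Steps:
X(r, g) = (2 + r)²
E = 571236341/148220523 (E = 19464/((2 + 69)²) - 211/29403 = 19464/(71²) - 211*1/29403 = 19464/5041 - 211/29403 = 571236341/148220523 ≈ 3.8540)
1/(E + w) = 1/(571236341/148220523 - 39192) = 1/(-5808487501075/148220523) = -148220523/5808487501075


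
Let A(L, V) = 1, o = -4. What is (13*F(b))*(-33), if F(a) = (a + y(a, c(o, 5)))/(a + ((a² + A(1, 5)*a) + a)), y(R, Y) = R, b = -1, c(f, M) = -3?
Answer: -429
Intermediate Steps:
F(a) = 2*a/(a² + 3*a) (F(a) = (a + a)/(a + ((a² + 1*a) + a)) = (2*a)/(a + ((a² + a) + a)) = (2*a)/(a + ((a + a²) + a)) = (2*a)/(a + (a² + 2*a)) = (2*a)/(a² + 3*a) = 2*a/(a² + 3*a))
(13*F(b))*(-33) = (13*(2/(3 - 1)))*(-33) = (13*(2/2))*(-33) = (13*(2*(½)))*(-33) = (13*1)*(-33) = 13*(-33) = -429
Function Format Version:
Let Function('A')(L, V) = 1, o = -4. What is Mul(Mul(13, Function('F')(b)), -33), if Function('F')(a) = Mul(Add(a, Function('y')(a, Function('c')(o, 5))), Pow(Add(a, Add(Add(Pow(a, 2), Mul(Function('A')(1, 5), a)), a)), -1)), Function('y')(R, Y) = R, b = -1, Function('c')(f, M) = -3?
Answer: -429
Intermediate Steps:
Function('F')(a) = Mul(2, a, Pow(Add(Pow(a, 2), Mul(3, a)), -1)) (Function('F')(a) = Mul(Add(a, a), Pow(Add(a, Add(Add(Pow(a, 2), Mul(1, a)), a)), -1)) = Mul(Mul(2, a), Pow(Add(a, Add(Add(Pow(a, 2), a), a)), -1)) = Mul(Mul(2, a), Pow(Add(a, Add(Add(a, Pow(a, 2)), a)), -1)) = Mul(Mul(2, a), Pow(Add(a, Add(Pow(a, 2), Mul(2, a))), -1)) = Mul(Mul(2, a), Pow(Add(Pow(a, 2), Mul(3, a)), -1)) = Mul(2, a, Pow(Add(Pow(a, 2), Mul(3, a)), -1)))
Mul(Mul(13, Function('F')(b)), -33) = Mul(Mul(13, Mul(2, Pow(Add(3, -1), -1))), -33) = Mul(Mul(13, Mul(2, Pow(2, -1))), -33) = Mul(Mul(13, Mul(2, Rational(1, 2))), -33) = Mul(Mul(13, 1), -33) = Mul(13, -33) = -429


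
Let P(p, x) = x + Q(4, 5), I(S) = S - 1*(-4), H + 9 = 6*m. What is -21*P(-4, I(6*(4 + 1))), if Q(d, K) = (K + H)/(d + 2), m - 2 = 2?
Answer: -784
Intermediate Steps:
m = 4 (m = 2 + 2 = 4)
H = 15 (H = -9 + 6*4 = -9 + 24 = 15)
I(S) = 4 + S (I(S) = S + 4 = 4 + S)
Q(d, K) = (15 + K)/(2 + d) (Q(d, K) = (K + 15)/(d + 2) = (15 + K)/(2 + d))
P(p, x) = 10/3 + x (P(p, x) = x + (15 + 5)/(2 + 4) = x + 20/6 = x + (⅙)*20 = x + 10/3 = 10/3 + x)
-21*P(-4, I(6*(4 + 1))) = -21*(10/3 + (4 + 6*(4 + 1))) = -21*(10/3 + (4 + 6*5)) = -21*(10/3 + (4 + 30)) = -21*(10/3 + 34) = -21*112/3 = -784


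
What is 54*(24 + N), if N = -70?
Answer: -2484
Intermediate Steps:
54*(24 + N) = 54*(24 - 70) = 54*(-46) = -2484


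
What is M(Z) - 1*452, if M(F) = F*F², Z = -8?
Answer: -964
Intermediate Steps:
M(F) = F³
M(Z) - 1*452 = (-8)³ - 1*452 = -512 - 452 = -964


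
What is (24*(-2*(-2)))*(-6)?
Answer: -576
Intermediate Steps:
(24*(-2*(-2)))*(-6) = (24*4)*(-6) = 96*(-6) = -576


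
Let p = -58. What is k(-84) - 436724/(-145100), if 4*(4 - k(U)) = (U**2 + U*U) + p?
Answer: -254395863/72550 ≈ -3506.5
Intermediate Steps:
k(U) = 37/2 - U**2/2 (k(U) = 4 - ((U**2 + U*U) - 58)/4 = 4 - ((U**2 + U**2) - 58)/4 = 4 - (2*U**2 - 58)/4 = 4 - (-58 + 2*U**2)/4 = 4 + (29/2 - U**2/2) = 37/2 - U**2/2)
k(-84) - 436724/(-145100) = (37/2 - 1/2*(-84)**2) - 436724/(-145100) = (37/2 - 1/2*7056) - 436724*(-1/145100) = (37/2 - 3528) + 109181/36275 = -7019/2 + 109181/36275 = -254395863/72550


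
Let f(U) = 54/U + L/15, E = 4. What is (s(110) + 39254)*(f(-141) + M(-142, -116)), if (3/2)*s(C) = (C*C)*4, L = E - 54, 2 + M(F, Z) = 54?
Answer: 1460738096/423 ≈ 3.4533e+6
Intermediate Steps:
M(F, Z) = 52 (M(F, Z) = -2 + 54 = 52)
L = -50 (L = 4 - 54 = -50)
s(C) = 8*C²/3 (s(C) = 2*((C*C)*4)/3 = 2*(C²*4)/3 = 2*(4*C²)/3 = 8*C²/3)
f(U) = -10/3 + 54/U (f(U) = 54/U - 50/15 = 54/U - 50*1/15 = 54/U - 10/3 = -10/3 + 54/U)
(s(110) + 39254)*(f(-141) + M(-142, -116)) = ((8/3)*110² + 39254)*((-10/3 + 54/(-141)) + 52) = ((8/3)*12100 + 39254)*((-10/3 + 54*(-1/141)) + 52) = (96800/3 + 39254)*((-10/3 - 18/47) + 52) = 214562*(-524/141 + 52)/3 = (214562/3)*(6808/141) = 1460738096/423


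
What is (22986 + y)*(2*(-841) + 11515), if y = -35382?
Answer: -121889868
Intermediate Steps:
(22986 + y)*(2*(-841) + 11515) = (22986 - 35382)*(2*(-841) + 11515) = -12396*(-1682 + 11515) = -12396*9833 = -121889868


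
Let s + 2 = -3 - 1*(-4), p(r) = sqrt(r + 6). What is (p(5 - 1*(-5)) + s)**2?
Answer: 9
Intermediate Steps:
p(r) = sqrt(6 + r)
s = -1 (s = -2 + (-3 - 1*(-4)) = -2 + (-3 + 4) = -2 + 1 = -1)
(p(5 - 1*(-5)) + s)**2 = (sqrt(6 + (5 - 1*(-5))) - 1)**2 = (sqrt(6 + (5 + 5)) - 1)**2 = (sqrt(6 + 10) - 1)**2 = (sqrt(16) - 1)**2 = (4 - 1)**2 = 3**2 = 9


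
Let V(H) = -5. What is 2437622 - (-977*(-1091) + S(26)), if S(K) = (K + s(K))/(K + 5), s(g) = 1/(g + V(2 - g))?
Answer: 892985918/651 ≈ 1.3717e+6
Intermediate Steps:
s(g) = 1/(-5 + g) (s(g) = 1/(g - 5) = 1/(-5 + g))
S(K) = (K + 1/(-5 + K))/(5 + K) (S(K) = (K + 1/(-5 + K))/(K + 5) = (K + 1/(-5 + K))/(5 + K))
2437622 - (-977*(-1091) + S(26)) = 2437622 - (-977*(-1091) + (1 + 26*(-5 + 26))/((-5 + 26)*(5 + 26))) = 2437622 - (1065907 + (1 + 26*21)/(21*31)) = 2437622 - (1065907 + (1/21)*(1/31)*(1 + 546)) = 2437622 - (1065907 + (1/21)*(1/31)*547) = 2437622 - (1065907 + 547/651) = 2437622 - 1*693906004/651 = 2437622 - 693906004/651 = 892985918/651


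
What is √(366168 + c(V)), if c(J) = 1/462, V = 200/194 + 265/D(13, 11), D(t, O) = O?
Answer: √78156363054/462 ≈ 605.12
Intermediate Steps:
V = 26805/1067 (V = 200/194 + 265/11 = 200*(1/194) + 265*(1/11) = 100/97 + 265/11 = 26805/1067 ≈ 25.122)
c(J) = 1/462
√(366168 + c(V)) = √(366168 + 1/462) = √(169169617/462) = √78156363054/462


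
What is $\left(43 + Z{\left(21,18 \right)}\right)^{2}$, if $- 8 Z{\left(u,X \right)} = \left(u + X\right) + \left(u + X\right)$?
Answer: $\frac{17689}{16} \approx 1105.6$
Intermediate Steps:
$Z{\left(u,X \right)} = - \frac{X}{4} - \frac{u}{4}$ ($Z{\left(u,X \right)} = - \frac{\left(u + X\right) + \left(u + X\right)}{8} = - \frac{\left(X + u\right) + \left(X + u\right)}{8} = - \frac{2 X + 2 u}{8} = - \frac{X}{4} - \frac{u}{4}$)
$\left(43 + Z{\left(21,18 \right)}\right)^{2} = \left(43 - \frac{39}{4}\right)^{2} = \left(\frac{133}{4}\right)^{2} = \frac{17689}{16}$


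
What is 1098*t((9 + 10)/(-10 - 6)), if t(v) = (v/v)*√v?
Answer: 549*I*√19/2 ≈ 1196.5*I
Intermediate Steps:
t(v) = √v (t(v) = 1*√v = √v)
1098*t((9 + 10)/(-10 - 6)) = 1098*√((9 + 10)/(-10 - 6)) = 1098*√(19/(-16)) = 1098*√(19*(-1/16)) = 1098*√(-19/16) = 1098*(I*√19/4) = 549*I*√19/2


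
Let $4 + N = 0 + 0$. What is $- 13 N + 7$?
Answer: $59$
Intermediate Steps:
$N = -4$ ($N = -4 + \left(0 + 0\right) = -4 + 0 = -4$)
$- 13 N + 7 = \left(-13\right) \left(-4\right) + 7 = 52 + 7 = 59$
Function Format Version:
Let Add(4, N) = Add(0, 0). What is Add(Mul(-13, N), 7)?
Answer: 59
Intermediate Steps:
N = -4 (N = Add(-4, Add(0, 0)) = Add(-4, 0) = -4)
Add(Mul(-13, N), 7) = Add(Mul(-13, -4), 7) = Add(52, 7) = 59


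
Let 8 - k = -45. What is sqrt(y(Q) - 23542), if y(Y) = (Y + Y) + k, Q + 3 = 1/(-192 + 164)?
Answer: I*sqrt(4605034)/14 ≈ 153.28*I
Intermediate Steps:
k = 53 (k = 8 - 1*(-45) = 8 + 45 = 53)
Q = -85/28 (Q = -3 + 1/(-192 + 164) = -3 + 1/(-28) = -3 - 1/28 = -85/28 ≈ -3.0357)
y(Y) = 53 + 2*Y (y(Y) = (Y + Y) + 53 = 2*Y + 53 = 53 + 2*Y)
sqrt(y(Q) - 23542) = sqrt((53 + 2*(-85/28)) - 23542) = sqrt((53 - 85/14) - 23542) = sqrt(657/14 - 23542) = sqrt(-328931/14) = I*sqrt(4605034)/14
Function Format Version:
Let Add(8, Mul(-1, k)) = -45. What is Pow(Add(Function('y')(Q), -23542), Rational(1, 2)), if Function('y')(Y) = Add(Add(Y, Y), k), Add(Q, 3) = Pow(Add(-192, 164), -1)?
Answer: Mul(Rational(1, 14), I, Pow(4605034, Rational(1, 2))) ≈ Mul(153.28, I)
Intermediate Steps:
k = 53 (k = Add(8, Mul(-1, -45)) = Add(8, 45) = 53)
Q = Rational(-85, 28) (Q = Add(-3, Pow(Add(-192, 164), -1)) = Add(-3, Pow(-28, -1)) = Add(-3, Rational(-1, 28)) = Rational(-85, 28) ≈ -3.0357)
Function('y')(Y) = Add(53, Mul(2, Y)) (Function('y')(Y) = Add(Add(Y, Y), 53) = Add(Mul(2, Y), 53) = Add(53, Mul(2, Y)))
Pow(Add(Function('y')(Q), -23542), Rational(1, 2)) = Pow(Add(Add(53, Mul(2, Rational(-85, 28))), -23542), Rational(1, 2)) = Pow(Add(Add(53, Rational(-85, 14)), -23542), Rational(1, 2)) = Pow(Add(Rational(657, 14), -23542), Rational(1, 2)) = Pow(Rational(-328931, 14), Rational(1, 2)) = Mul(Rational(1, 14), I, Pow(4605034, Rational(1, 2)))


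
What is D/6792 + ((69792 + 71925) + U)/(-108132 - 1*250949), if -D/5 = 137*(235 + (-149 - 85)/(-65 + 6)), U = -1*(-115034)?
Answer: -3570825182743/143893810968 ≈ -24.816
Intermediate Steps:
U = 115034
D = -9657815/59 (D = -685*(235 + (-149 - 85)/(-65 + 6)) = -685*(235 - 234/(-59)) = -685*(235 - 234*(-1/59)) = -685*(235 + 234/59) = -685*14099/59 = -5*1931563/59 = -9657815/59 ≈ -1.6369e+5)
D/6792 + ((69792 + 71925) + U)/(-108132 - 1*250949) = -9657815/59/6792 + ((69792 + 71925) + 115034)/(-108132 - 1*250949) = -9657815/59*1/6792 + (141717 + 115034)/(-108132 - 250949) = -9657815/400728 + 256751/(-359081) = -9657815/400728 + 256751*(-1/359081) = -9657815/400728 - 256751/359081 = -3570825182743/143893810968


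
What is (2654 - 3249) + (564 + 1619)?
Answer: 1588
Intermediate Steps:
(2654 - 3249) + (564 + 1619) = -595 + 2183 = 1588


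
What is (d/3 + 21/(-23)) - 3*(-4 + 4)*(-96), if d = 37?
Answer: 788/69 ≈ 11.420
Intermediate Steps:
(d/3 + 21/(-23)) - 3*(-4 + 4)*(-96) = (37/3 + 21/(-23)) - 3*(-4 + 4)*(-96) = (37*(1/3) + 21*(-1/23)) - 3*0*(-96) = (37/3 - 21/23) + 0*(-96) = 788/69 + 0 = 788/69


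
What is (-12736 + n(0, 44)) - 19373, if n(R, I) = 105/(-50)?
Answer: -321111/10 ≈ -32111.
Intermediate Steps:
n(R, I) = -21/10 (n(R, I) = 105*(-1/50) = -21/10)
(-12736 + n(0, 44)) - 19373 = (-12736 - 21/10) - 19373 = -127381/10 - 19373 = -321111/10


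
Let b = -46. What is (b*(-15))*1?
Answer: 690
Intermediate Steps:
(b*(-15))*1 = -46*(-15)*1 = 690*1 = 690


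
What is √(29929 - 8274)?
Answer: √21655 ≈ 147.16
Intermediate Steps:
√(29929 - 8274) = √21655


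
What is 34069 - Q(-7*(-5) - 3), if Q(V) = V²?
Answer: 33045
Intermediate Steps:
34069 - Q(-7*(-5) - 3) = 34069 - (-7*(-5) - 3)² = 34069 - (35 - 3)² = 34069 - 1*32² = 34069 - 1*1024 = 34069 - 1024 = 33045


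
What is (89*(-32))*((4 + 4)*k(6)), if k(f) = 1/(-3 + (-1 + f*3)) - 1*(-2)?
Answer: -330368/7 ≈ -47195.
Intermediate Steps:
k(f) = 2 + 1/(-4 + 3*f) (k(f) = 1/(-3 + (-1 + 3*f)) + 2 = 1/(-4 + 3*f) + 2 = 2 + 1/(-4 + 3*f))
(89*(-32))*((4 + 4)*k(6)) = (89*(-32))*((4 + 4)*((-7 + 6*6)/(-4 + 3*6))) = -22784*(-7 + 36)/(-4 + 18) = -22784*29/14 = -2848*116/7 = -330368/7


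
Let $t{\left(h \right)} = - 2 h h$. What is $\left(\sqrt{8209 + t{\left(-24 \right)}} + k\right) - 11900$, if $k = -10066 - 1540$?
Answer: $-23506 + \sqrt{7057} \approx -23422.0$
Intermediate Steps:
$t{\left(h \right)} = - 2 h^{2}$
$k = -11606$
$\left(\sqrt{8209 + t{\left(-24 \right)}} + k\right) - 11900 = \left(\sqrt{8209 - 2 \left(-24\right)^{2}} - 11606\right) - 11900 = \left(\sqrt{8209 - 1152} - 11606\right) - 11900 = \left(\sqrt{7057} - 11606\right) - 11900 = \left(-11606 + \sqrt{7057}\right) - 11900 = -23506 + \sqrt{7057}$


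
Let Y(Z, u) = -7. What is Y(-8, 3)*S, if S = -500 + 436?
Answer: 448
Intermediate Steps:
S = -64
Y(-8, 3)*S = -7*(-64) = 448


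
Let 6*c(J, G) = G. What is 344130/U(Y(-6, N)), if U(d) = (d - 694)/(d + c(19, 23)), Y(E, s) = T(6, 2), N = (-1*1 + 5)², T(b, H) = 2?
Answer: -2007425/692 ≈ -2900.9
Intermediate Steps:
c(J, G) = G/6
N = 16 (N = (-1 + 5)² = 4² = 16)
Y(E, s) = 2
U(d) = (-694 + d)/(23/6 + d) (U(d) = (d - 694)/(d + (⅙)*23) = (-694 + d)/(d + 23/6) = (-694 + d)/(23/6 + d))
344130/U(Y(-6, N)) = 344130/((6*(-694 + 2)/(23 + 6*2))) = 344130/((6*(-692)/(23 + 12))) = 344130/((6*(-692)/35)) = 344130/((6*(1/35)*(-692))) = 344130/(-4152/35) = 344130*(-35/4152) = -2007425/692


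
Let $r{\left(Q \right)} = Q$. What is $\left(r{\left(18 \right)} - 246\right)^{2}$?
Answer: $51984$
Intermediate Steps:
$\left(r{\left(18 \right)} - 246\right)^{2} = \left(18 - 246\right)^{2} = \left(-228\right)^{2} = 51984$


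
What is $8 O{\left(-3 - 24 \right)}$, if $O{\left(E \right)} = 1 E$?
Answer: $-216$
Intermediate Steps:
$O{\left(E \right)} = E$
$8 O{\left(-3 - 24 \right)} = 8 \left(-3 - 24\right) = 8 \left(-27\right) = -216$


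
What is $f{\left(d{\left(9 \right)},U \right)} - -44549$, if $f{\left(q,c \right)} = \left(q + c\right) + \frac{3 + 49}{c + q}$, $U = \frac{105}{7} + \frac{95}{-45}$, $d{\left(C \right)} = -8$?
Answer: $\frac{4411888}{99} \approx 44565.0$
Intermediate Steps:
$U = \frac{116}{9}$ ($U = 105 \cdot \frac{1}{7} + 95 \left(- \frac{1}{45}\right) = 15 - \frac{19}{9} = \frac{116}{9} \approx 12.889$)
$f{\left(q,c \right)} = c + q + \frac{52}{c + q}$ ($f{\left(q,c \right)} = \left(c + q\right) + \frac{52}{c + q} = c + q + \frac{52}{c + q}$)
$f{\left(d{\left(9 \right)},U \right)} - -44549 = \frac{52 + \left(\frac{116}{9}\right)^{2} + \left(-8\right)^{2} + 2 \cdot \frac{116}{9} \left(-8\right)}{\frac{116}{9} - 8} - -44549 = \frac{52 + \frac{13456}{81} + 64 - \frac{1856}{9}}{\frac{44}{9}} + 44549 = \frac{9}{44} \cdot \frac{6148}{81} + 44549 = \frac{1537}{99} + 44549 = \frac{4411888}{99}$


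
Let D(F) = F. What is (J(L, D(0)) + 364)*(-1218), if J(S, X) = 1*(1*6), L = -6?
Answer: -450660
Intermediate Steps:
J(S, X) = 6 (J(S, X) = 1*6 = 6)
(J(L, D(0)) + 364)*(-1218) = (6 + 364)*(-1218) = 370*(-1218) = -450660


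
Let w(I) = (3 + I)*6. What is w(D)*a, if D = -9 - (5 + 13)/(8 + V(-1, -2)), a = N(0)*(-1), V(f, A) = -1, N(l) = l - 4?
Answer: -1440/7 ≈ -205.71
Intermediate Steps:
N(l) = -4 + l
a = 4 (a = (-4 + 0)*(-1) = -4*(-1) = 4)
D = -81/7 (D = -9 - (5 + 13)/(8 - 1) = -9 - 18/7 = -81/7 ≈ -11.571)
w(I) = 18 + 6*I
w(D)*a = (18 + 6*(-81/7))*4 = (18 - 486/7)*4 = -360/7*4 = -1440/7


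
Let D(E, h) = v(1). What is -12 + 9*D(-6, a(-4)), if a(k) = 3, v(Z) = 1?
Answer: -3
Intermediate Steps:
D(E, h) = 1
-12 + 9*D(-6, a(-4)) = -12 + 9*1 = -12 + 9 = -3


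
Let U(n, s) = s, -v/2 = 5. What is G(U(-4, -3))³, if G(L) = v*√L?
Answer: 3000*I*√3 ≈ 5196.2*I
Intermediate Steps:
v = -10 (v = -2*5 = -10)
G(L) = -10*√L
G(U(-4, -3))³ = (-10*I*√3)³ = 3000*I*√3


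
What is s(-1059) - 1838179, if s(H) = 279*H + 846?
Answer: -2132794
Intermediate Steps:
s(H) = 846 + 279*H
s(-1059) - 1838179 = (846 + 279*(-1059)) - 1838179 = (846 - 295461) - 1838179 = -294615 - 1838179 = -2132794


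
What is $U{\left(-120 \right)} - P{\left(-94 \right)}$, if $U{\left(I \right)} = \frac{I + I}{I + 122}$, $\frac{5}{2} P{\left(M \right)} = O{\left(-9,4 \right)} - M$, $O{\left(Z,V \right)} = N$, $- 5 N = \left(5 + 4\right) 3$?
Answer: $- \frac{3886}{25} \approx -155.44$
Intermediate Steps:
$N = - \frac{27}{5}$ ($N = - \frac{\left(5 + 4\right) 3}{5} = - \frac{9 \cdot 3}{5} = \left(- \frac{1}{5}\right) 27 = - \frac{27}{5} \approx -5.4$)
$O{\left(Z,V \right)} = - \frac{27}{5}$
$P{\left(M \right)} = - \frac{54}{25} - \frac{2 M}{5}$ ($P{\left(M \right)} = \frac{2 \left(- \frac{27}{5} - M\right)}{5} = - \frac{54}{25} - \frac{2 M}{5}$)
$U{\left(I \right)} = \frac{2 I}{122 + I}$
$U{\left(-120 \right)} - P{\left(-94 \right)} = 2 \left(-120\right) \frac{1}{122 - 120} - \left(- \frac{54}{25} - - \frac{188}{5}\right) = 2 \left(-120\right) \frac{1}{2} - \left(- \frac{54}{25} + \frac{188}{5}\right) = 2 \left(-120\right) \frac{1}{2} - \frac{886}{25} = -120 - \frac{886}{25} = - \frac{3886}{25}$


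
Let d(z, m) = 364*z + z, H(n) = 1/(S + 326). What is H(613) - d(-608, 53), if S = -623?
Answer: 65910239/297 ≈ 2.2192e+5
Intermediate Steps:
H(n) = -1/297 (H(n) = 1/(-623 + 326) = 1/(-297) = -1/297)
d(z, m) = 365*z
H(613) - d(-608, 53) = -1/297 - 365*(-608) = -1/297 - 1*(-221920) = -1/297 + 221920 = 65910239/297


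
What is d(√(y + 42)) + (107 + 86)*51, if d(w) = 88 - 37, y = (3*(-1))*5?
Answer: 9894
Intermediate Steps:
y = -15 (y = -3*5 = -15)
d(w) = 51
d(√(y + 42)) + (107 + 86)*51 = 51 + (107 + 86)*51 = 51 + 193*51 = 51 + 9843 = 9894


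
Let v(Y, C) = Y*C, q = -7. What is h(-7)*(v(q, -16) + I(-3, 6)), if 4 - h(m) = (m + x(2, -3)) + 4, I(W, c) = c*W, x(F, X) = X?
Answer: 940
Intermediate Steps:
I(W, c) = W*c
v(Y, C) = C*Y
h(m) = 3 - m (h(m) = 4 - ((m - 3) + 4) = 4 - ((-3 + m) + 4) = 4 - (1 + m) = 4 + (-1 - m) = 3 - m)
h(-7)*(v(q, -16) + I(-3, 6)) = (3 - 1*(-7))*(-16*(-7) - 3*6) = (3 + 7)*(112 - 18) = 10*94 = 940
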